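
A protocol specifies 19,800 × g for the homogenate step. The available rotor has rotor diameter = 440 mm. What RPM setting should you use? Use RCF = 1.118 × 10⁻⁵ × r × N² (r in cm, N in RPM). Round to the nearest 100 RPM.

r = 440 mm / 2 = 220 mm = 22 cm
RCF = 1.118 × 10⁻⁵ × r × N²
19,800 = 1.118 × 10⁻⁵ × 22 × N²
N² = 19,800 / (24.596 × 10⁻⁵) = 80,500,894
N ≈ √80,500,894 ≈ 8,972.2

N ≈ 9000 RPM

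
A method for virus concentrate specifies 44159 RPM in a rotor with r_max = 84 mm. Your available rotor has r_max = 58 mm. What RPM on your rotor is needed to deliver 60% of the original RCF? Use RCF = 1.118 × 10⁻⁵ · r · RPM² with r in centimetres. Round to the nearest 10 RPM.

≈ 41160 RPM

Original rotor: r = 84 mm = 8.4 cm
RCF_original = 1.118 × 10⁻⁵ × 8.4 × (44159)² = 1.118 × 10⁻⁵ × 8.4 × 1,950,017,281 ≈ 183,130 × g
Target RCF = 0.6 × 183,130 ≈ 109,878 × g
Your rotor: r = 58 mm = 5.8 cm
109,878 = 1.118 × 10⁻⁵ × 5.8 × N²
N² = 109,878 / (6.4844 × 10⁻⁵) = 1,694,497,563
N ≈ √1,694,497,563 ≈ 41,164.3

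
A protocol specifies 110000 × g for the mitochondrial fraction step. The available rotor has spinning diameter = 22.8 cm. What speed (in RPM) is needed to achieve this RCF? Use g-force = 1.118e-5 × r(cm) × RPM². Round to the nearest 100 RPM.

N ≈ 29400 RPM

r = 22.8 / 2 = 11.4 cm
110,000 = 1.118 × 10⁻⁵ × 11.4 × N²
N² = 110,000 / (12.7452 × 10⁻⁵) = 863,070,019
N ≈ √863,070,019 ≈ 29,378.1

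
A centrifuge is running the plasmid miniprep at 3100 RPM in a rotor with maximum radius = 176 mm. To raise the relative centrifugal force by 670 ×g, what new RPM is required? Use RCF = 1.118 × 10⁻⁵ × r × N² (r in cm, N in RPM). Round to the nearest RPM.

≈ 3608 RPM

r = 176 mm = 17.6 cm
Current RCF = 1.118 × 10⁻⁵ × 17.6 × (3100)² = 1.118 × 10⁻⁵ × 17.6 × 9,610,000 ≈ 1,890.9 × g
Target RCF = 1,890.9 + 670 = 2,560.9 × g
N² = 2,560.9 / (19.6768 × 10⁻⁵) = 13,014,819
N ≈ √13,014,819 ≈ 3,607.6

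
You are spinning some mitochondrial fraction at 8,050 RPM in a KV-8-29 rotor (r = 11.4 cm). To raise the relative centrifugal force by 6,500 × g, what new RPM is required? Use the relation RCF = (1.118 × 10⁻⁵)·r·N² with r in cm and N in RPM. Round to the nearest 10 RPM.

10760 RPM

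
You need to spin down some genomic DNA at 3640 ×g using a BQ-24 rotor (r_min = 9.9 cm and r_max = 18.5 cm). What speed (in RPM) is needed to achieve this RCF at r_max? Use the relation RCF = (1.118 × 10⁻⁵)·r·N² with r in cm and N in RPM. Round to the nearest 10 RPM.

4200 RPM

Use r_max = 18.5 cm.
3,640 = 1.118 × 10⁻⁵ × 18.5 × N²
N² = 3,640 / (20.683 × 10⁻⁵) = 17,598,994
N ≈ √17,598,994 ≈ 4,195.1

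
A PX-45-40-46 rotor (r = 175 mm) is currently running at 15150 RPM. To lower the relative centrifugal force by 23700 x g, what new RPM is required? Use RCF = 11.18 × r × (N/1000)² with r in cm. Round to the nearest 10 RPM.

N₂ ≈ 10410 RPM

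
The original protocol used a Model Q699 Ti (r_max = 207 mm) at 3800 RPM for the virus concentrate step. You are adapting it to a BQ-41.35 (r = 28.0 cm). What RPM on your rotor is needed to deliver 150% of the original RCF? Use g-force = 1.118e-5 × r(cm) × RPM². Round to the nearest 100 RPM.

Original rotor: r = 207 mm = 20.7 cm
RCF_original = 1.118 × 10⁻⁵ × 20.7 × (3800)² = 1.118 × 10⁻⁵ × 20.7 × 14,440,000 ≈ 3,341.8 × g
Target RCF = 1.5 × 3,341.8 ≈ 5,012.7 × g
5,012.7 = 1.118 × 10⁻⁵ × 28 × N²
N² = 5,012.7 / (31.304 × 10⁻⁵) = 16,012,970
N ≈ √16,012,970 ≈ 4,001.6

4000 RPM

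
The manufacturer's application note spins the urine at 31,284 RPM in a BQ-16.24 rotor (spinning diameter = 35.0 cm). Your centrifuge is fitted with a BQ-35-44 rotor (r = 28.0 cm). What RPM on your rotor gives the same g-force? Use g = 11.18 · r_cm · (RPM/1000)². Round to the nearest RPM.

Original rotor: r = 35.0 / 2 = 17.5 cm
RCF_original = 11.18 × 17.5 × (31.284)² = 11.18 × 17.5 × 978.688656 ≈ 191,480.4 × g
191,480.4 = 11.18 × 28 × (N/1000)²
(N/1000)² = 191,480.4 / 313.04 = 611.6803
N = 1000 × √611.6803 ≈ 24,732.2

≈ 24732 RPM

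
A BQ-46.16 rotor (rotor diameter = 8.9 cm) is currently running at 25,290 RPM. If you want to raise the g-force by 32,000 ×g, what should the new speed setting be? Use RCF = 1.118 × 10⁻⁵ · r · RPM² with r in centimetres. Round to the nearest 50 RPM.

N₂ ≈ 35800 RPM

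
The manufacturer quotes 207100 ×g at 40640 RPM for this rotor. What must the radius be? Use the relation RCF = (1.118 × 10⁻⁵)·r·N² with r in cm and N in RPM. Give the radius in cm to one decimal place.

r ≈ 11.2 cm

207100 = 1.118 × 10⁻⁵ × r × (40640)²
r = 207100 / (1.118 × 10⁻⁵ × 1,651,609,600) = 207100 / 18465 ≈ 11.216 cm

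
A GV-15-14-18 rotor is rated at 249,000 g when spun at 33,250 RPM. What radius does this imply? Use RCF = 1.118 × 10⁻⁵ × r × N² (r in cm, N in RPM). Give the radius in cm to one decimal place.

249000 = 1.118 × 10⁻⁵ × r × (33250)²
r = 249000 / (1.118 × 10⁻⁵ × 1,105,562,500) = 249000 / 12360.19 ≈ 20.145 cm

≈ 20.1 cm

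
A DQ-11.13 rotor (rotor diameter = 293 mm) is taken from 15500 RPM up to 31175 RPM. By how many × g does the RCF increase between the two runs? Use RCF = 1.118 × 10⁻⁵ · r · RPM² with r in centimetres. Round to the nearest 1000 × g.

r = 293 mm / 2 = 146.5 mm = 14.65 cm
RCF₁ = 1.118 × 10⁻⁵ × 14.65 × (15500)² = 1.118 × 10⁻⁵ × 14.65 × 240,250,000 ≈ 39,349.8 × g
RCF₂ = 1.118 × 10⁻⁵ × 14.65 × (31175)² = 1.118 × 10⁻⁵ × 14.65 × 971,880,625 ≈ 159,181.4 × g
Increase = 159,181.4 − 39,349.8 = 119,831.6

≈ 120000 × g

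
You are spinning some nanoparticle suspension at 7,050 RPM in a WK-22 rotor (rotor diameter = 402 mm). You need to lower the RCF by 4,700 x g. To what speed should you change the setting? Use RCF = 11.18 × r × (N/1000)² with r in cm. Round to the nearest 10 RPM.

r = 402 mm / 2 = 201 mm = 20.1 cm
Current RCF = 11.18 × 20.1 × (7.05)² = 11.18 × 20.1 × 49.7025 ≈ 11,169 × g
Target RCF = 11,169 − 4,700 = 6,469 × g
(N/1000)² = 6,469 / 224.718 = 28.78719
N = 1000 × √28.78719 ≈ 5,365.4

5370 RPM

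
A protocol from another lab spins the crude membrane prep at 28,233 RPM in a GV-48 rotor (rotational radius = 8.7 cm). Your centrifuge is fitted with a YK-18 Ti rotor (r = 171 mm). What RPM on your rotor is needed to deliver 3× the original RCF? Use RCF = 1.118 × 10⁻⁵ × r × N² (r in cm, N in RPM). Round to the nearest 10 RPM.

34880 RPM

RCF = 1.118 × 10⁻⁵ × r × N²
RCF_original = 1.118 × 10⁻⁵ × 8.7 × (28233)² = 1.118 × 10⁻⁵ × 8.7 × 797,102,289 ≈ 77,531 × g
Target RCF = 3 × 77,531 ≈ 232,593 × g
Your rotor: r = 171 mm = 17.1 cm
232,593 = 1.118 × 10⁻⁵ × 17.1 × N²
N² = 232,593 / (19.1178 × 10⁻⁵) = 1,216,630,575
N ≈ √1,216,630,575 ≈ 34,880.2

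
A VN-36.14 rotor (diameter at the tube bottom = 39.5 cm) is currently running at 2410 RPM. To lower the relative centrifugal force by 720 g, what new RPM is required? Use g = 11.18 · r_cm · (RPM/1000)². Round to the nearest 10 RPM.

N₂ ≈ 1600 RPM

r = 39.5 / 2 = 19.75 cm
Current RCF = 11.18 × 19.75 × (2.41)² = 11.18 × 19.75 × 5.8081 ≈ 1,282.5 × g
Target RCF = 1,282.5 − 720 = 562.5 × g
(N/1000)² = 562.5 / 220.805 = 2.547497
N = 1000 × √2.547497 ≈ 1,596.1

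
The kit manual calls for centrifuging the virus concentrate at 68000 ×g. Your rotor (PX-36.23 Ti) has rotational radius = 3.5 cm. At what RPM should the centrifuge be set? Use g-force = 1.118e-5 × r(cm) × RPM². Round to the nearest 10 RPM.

≈ 41690 RPM

RCF = 1.118 × 10⁻⁵ × r × N²
68,000 = 1.118 × 10⁻⁵ × 3.5 × N²
N² = 68,000 / (3.913 × 10⁻⁵) = 1,737,797,087
N ≈ √1,737,797,087 ≈ 41,686.9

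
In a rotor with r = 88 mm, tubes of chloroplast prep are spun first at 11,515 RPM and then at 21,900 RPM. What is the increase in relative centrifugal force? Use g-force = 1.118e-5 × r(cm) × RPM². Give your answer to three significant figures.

r = 88 mm = 8.8 cm
RCF₁ = 1.118 × 10⁻⁵ × 8.8 × (11515)² = 1.118 × 10⁻⁵ × 8.8 × 132,595,225 ≈ 13,045.2 × g
RCF₂ = 1.118 × 10⁻⁵ × 8.8 × (21900)² = 1.118 × 10⁻⁵ × 8.8 × 479,610,000 ≈ 47,186 × g
Increase = 47,186 − 13,045.2 = 34,140.8

34100 ×g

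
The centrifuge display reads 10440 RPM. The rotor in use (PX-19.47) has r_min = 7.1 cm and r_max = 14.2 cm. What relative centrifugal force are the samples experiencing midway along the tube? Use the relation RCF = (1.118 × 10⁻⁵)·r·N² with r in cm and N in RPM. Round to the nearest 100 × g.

≈ 13000 g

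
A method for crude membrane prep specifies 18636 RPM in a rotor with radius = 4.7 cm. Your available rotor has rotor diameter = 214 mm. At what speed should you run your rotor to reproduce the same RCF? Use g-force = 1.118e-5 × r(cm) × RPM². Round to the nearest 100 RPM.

12400 RPM

RCF = 1.118 × 10⁻⁵ × r × N²
RCF_original = 1.118 × 10⁻⁵ × 4.7 × (18636)² = 1.118 × 10⁻⁵ × 4.7 × 347,300,496 ≈ 18,249.3 × g
Your rotor: r = 214 mm / 2 = 107 mm = 10.7 cm
18,249.3 = 1.118 × 10⁻⁵ × 10.7 × N²
N² = 18,249.3 / (11.9626 × 10⁻⁵) = 152,552,957
N ≈ √152,552,957 ≈ 12,351.2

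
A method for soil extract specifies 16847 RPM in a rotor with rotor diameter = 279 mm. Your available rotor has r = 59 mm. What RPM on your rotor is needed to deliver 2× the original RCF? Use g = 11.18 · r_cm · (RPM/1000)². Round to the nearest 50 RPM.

36650 RPM

Original rotor: r = 279 mm / 2 = 139.5 mm = 13.95 cm
RCF_original = 11.18 × 13.95 × (16.847)² = 11.18 × 13.95 × 283.821409 ≈ 44,265.1 × g
Target RCF = 2 × 44,265.1 ≈ 88,530.2 × g
Your rotor: r = 59 mm = 5.9 cm
88,530.2 = 11.18 × 5.9 × (N/1000)²
(N/1000)² = 88,530.2 / 65.962 = 1342.139
N = 1000 × √1342.139 ≈ 36,635.2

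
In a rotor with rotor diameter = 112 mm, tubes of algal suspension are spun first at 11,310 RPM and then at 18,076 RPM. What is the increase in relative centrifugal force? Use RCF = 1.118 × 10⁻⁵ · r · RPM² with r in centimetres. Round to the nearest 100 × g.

12400 g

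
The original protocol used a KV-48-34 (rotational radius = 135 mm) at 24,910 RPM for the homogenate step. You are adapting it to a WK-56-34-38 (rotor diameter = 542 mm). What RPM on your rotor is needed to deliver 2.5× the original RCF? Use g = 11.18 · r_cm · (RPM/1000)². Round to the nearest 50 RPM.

Original rotor: r = 135 mm = 13.5 cm
RCF_original = 11.18 × 13.5 × (24.91)² = 11.18 × 13.5 × 620.5081 ≈ 93,653.3 × g
Target RCF = 2.5 × 93,653.3 ≈ 234,133.2 × g
Your rotor: r = 542 mm / 2 = 271 mm = 27.1 cm
234,133.2 = 11.18 × 27.1 × (N/1000)²
(N/1000)² = 234,133.2 / 302.978 = 772.7729
N = 1000 × √772.7729 ≈ 27,798.8

≈ 27800 RPM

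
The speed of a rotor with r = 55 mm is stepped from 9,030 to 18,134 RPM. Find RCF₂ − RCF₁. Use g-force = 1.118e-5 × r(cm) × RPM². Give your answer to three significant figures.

≈ 15200 ×g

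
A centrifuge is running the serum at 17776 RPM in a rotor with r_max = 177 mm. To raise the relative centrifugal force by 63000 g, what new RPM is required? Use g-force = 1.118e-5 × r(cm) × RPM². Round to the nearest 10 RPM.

N₂ ≈ 25190 RPM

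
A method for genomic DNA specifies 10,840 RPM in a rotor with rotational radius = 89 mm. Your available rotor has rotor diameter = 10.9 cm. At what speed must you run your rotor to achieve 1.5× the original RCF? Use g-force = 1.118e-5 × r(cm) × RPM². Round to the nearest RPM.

Original rotor: r = 89 mm = 8.9 cm
RCF_original = 1.118 × 10⁻⁵ × 8.9 × (10840)² = 1.118 × 10⁻⁵ × 8.9 × 117,505,600 ≈ 11,692 × g
Target RCF = 1.5 × 11,692 ≈ 17,538 × g
Your rotor: r = 10.9 / 2 = 5.45 cm
17,538 = 1.118 × 10⁻⁵ × 5.45 × N²
N² = 17,538 / (6.0931 × 10⁻⁵) = 287,833,779
N ≈ √287,833,779 ≈ 16,965.7

16966 RPM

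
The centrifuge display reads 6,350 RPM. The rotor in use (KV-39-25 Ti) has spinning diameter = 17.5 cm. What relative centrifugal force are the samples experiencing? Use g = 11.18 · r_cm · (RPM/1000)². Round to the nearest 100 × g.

≈ 3900 x g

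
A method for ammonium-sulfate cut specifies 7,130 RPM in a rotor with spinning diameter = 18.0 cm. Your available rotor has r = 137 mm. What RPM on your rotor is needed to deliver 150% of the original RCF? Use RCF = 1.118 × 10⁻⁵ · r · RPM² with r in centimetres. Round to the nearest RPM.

≈ 7078 RPM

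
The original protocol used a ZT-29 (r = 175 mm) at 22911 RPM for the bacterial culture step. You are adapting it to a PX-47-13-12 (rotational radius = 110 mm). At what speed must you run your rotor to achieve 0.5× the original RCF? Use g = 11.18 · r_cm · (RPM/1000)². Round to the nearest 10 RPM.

20430 RPM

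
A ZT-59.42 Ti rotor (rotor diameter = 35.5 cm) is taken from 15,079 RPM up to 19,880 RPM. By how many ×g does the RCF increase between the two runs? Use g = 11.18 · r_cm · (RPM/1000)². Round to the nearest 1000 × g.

≈ 33000 ×g

r = 35.5 / 2 = 17.75 cm
RCF₁ = 11.18 × 17.75 × (15.079)² = 11.18 × 17.75 × 227.376241 ≈ 45,121.7 × g
RCF₂ = 11.18 × 17.75 × (19.88)² = 11.18 × 17.75 × 395.2144 ≈ 78,428.3 × g
Increase = 78,428.3 − 45,121.7 = 33,306.6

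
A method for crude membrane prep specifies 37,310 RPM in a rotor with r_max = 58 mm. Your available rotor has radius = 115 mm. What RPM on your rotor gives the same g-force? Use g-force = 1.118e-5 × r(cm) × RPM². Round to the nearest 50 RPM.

Original rotor: r = 58 mm = 5.8 cm
RCF_original = 1.118 × 10⁻⁵ × 5.8 × (37310)² = 1.118 × 10⁻⁵ × 5.8 × 1,392,036,100 ≈ 90,265.2 × g
Your rotor: r = 115 mm = 11.5 cm
90,265.2 = 1.118 × 10⁻⁵ × 11.5 × N²
N² = 90,265.2 / (12.857 × 10⁻⁵) = 702,070,467
N ≈ √702,070,467 ≈ 26,496.6

26500 RPM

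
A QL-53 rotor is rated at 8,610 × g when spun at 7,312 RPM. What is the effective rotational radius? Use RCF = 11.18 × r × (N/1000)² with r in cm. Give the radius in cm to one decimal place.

r ≈ 14.4 cm

8610 = 11.18 × r × (7.312)²
r = 8610 / (11.18 × 53.465344) = 8610 / 597.7425 ≈ 14.404 cm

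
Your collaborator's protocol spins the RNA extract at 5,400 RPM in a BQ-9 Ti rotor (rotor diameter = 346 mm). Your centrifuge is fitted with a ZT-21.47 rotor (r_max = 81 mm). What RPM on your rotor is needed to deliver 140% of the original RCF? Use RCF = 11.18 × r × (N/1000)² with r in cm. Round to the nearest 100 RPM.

Original rotor: r = 346 mm / 2 = 173 mm = 17.3 cm
RCF_original = 11.18 × 17.3 × (5.4)² = 11.18 × 17.3 × 29.16 ≈ 5,640 × g
Target RCF = 1.4 × 5,640 ≈ 7,896 × g
Your rotor: r = 81 mm = 8.1 cm
7,896 = 11.18 × 8.1 × (N/1000)²
(N/1000)² = 7,896 / 90.558 = 87.19274
N = 1000 × √87.19274 ≈ 9,337.7

9300 RPM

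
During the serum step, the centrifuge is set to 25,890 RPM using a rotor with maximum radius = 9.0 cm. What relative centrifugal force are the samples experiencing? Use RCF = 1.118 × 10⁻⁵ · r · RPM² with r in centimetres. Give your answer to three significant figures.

≈ 67400 g

RCF = 1.118 × 10⁻⁵ × r × N²
RCF = 1.118 × 10⁻⁵ × 9 × (25890)² = 1.118 × 10⁻⁵ × 9 × 670,292,100 ≈ 67,444.8 × g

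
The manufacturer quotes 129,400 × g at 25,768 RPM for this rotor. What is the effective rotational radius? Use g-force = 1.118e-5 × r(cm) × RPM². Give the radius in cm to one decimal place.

≈ 17.4 cm

RCF = 1.118 × 10⁻⁵ × r × N²
129400 = 1.118 × 10⁻⁵ × r × (25768)²
r = 129400 / (1.118 × 10⁻⁵ × 663,989,824) = 129400 / 7423.406 ≈ 17.431 cm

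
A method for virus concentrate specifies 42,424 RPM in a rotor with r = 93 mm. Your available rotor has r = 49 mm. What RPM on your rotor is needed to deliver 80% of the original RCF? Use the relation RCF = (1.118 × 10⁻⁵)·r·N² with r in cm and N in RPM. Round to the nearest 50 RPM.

Original rotor: r = 93 mm = 9.3 cm
RCF_original = 1.118 × 10⁻⁵ × 9.3 × (42424)² = 1.118 × 10⁻⁵ × 9.3 × 1,799,795,776 ≈ 187,132 × g
Target RCF = 0.8 × 187,132 ≈ 149,705.6 × g
Your rotor: r = 49 mm = 4.9 cm
149,705.6 = 1.118 × 10⁻⁵ × 4.9 × N²
N² = 149,705.6 / (5.4782 × 10⁻⁵) = 2,732,751,634
N ≈ √2,732,751,634 ≈ 52,275.7

52300 RPM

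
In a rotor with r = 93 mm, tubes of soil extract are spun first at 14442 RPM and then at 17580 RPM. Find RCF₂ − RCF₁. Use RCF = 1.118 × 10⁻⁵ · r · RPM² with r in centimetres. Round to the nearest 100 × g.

r = 93 mm = 9.3 cm
RCF₁ = 1.118 × 10⁻⁵ × 9.3 × (14442)² = 1.118 × 10⁻⁵ × 9.3 × 208,571,364 ≈ 21,686 × g
RCF₂ = 1.118 × 10⁻⁵ × 9.3 × (17580)² = 1.118 × 10⁻⁵ × 9.3 × 309,056,400 ≈ 32,133.8 × g
Increase = 32,133.8 − 21,686 = 10,447.8

10400 × g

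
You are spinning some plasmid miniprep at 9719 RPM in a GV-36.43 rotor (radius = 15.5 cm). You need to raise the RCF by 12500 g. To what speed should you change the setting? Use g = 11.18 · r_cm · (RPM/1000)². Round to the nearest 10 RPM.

≈ 12910 RPM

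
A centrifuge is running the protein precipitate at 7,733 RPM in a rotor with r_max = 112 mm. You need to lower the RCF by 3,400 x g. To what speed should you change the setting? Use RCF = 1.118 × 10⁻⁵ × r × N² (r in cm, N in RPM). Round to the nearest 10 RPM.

≈ 5710 RPM

r = 112 mm = 11.2 cm
Current RCF = 1.118 × 10⁻⁵ × 11.2 × (7733)² = 1.118 × 10⁻⁵ × 11.2 × 59,799,289 ≈ 7,487.8 × g
Target RCF = 7,487.8 − 3,400 = 4,087.8 × g
N² = 4,087.8 / (12.5216 × 10⁻⁵) = 32,645,988
N ≈ √32,645,988 ≈ 5,713.7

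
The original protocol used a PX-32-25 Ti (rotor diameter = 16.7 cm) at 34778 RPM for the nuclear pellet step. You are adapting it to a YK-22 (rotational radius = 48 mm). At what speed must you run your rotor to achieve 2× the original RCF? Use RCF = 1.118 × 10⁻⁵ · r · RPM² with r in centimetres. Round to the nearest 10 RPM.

≈ 64870 RPM

Original rotor: r = 16.7 / 2 = 8.35 cm
RCF_original = 1.118 × 10⁻⁵ × 8.35 × (34778)² = 1.118 × 10⁻⁵ × 8.35 × 1,209,509,284 ≈ 112,911.3 × g
Target RCF = 2 × 112,911.3 ≈ 225,822.6 × g
Your rotor: r = 48 mm = 4.8 cm
225,822.6 = 1.118 × 10⁻⁵ × 4.8 × N²
N² = 225,822.6 / (5.3664 × 10⁻⁵) = 4,208,083,631
N ≈ √4,208,083,631 ≈ 64,869.7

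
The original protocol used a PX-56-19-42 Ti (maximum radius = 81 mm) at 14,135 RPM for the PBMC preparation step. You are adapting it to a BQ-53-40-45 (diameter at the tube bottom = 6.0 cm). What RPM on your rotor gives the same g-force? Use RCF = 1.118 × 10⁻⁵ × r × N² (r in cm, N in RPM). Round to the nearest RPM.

Original rotor: r = 81 mm = 8.1 cm
RCF_original = 1.118 × 10⁻⁵ × 8.1 × (14135)² = 1.118 × 10⁻⁵ × 8.1 × 199,798,225 ≈ 18,093.3 × g
Your rotor: r = 6.0 / 2 = 3 cm
18,093.3 = 1.118 × 10⁻⁵ × 3 × N²
N² = 18,093.3 / (3.354 × 10⁻⁵) = 539,454,383
N ≈ √539,454,383 ≈ 23,226.2

23226 RPM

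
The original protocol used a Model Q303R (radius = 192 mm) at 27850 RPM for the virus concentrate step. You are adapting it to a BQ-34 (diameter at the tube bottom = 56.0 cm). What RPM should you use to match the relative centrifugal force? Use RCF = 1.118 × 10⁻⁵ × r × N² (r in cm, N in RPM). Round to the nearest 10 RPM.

23060 RPM

Original rotor: r = 192 mm = 19.2 cm
RCF_original = 1.118 × 10⁻⁵ × 19.2 × (27850)² = 1.118 × 10⁻⁵ × 19.2 × 775,622,500 ≈ 166,492 × g
Your rotor: r = 56.0 / 2 = 28 cm
166,492 = 1.118 × 10⁻⁵ × 28 × N²
N² = 166,492 / (31.304 × 10⁻⁵) = 531,855,354
N ≈ √531,855,354 ≈ 23,062.0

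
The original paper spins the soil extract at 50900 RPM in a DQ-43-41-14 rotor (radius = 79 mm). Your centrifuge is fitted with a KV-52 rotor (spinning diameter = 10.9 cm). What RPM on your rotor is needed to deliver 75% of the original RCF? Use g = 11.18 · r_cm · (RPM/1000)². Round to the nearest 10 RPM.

53070 RPM

Original rotor: r = 79 mm = 7.9 cm
RCF_original = 11.18 × 7.9 × (50.9)² = 11.18 × 7.9 × 2,590.81 ≈ 228,825.5 × g
Target RCF = 0.75 × 228,825.5 ≈ 171,619.1 × g
Your rotor: r = 10.9 / 2 = 5.45 cm
171,619.1 = 11.18 × 5.45 × (N/1000)²
(N/1000)² = 171,619.1 / 60.931 = 2816.614
N = 1000 × √2816.614 ≈ 53,071.8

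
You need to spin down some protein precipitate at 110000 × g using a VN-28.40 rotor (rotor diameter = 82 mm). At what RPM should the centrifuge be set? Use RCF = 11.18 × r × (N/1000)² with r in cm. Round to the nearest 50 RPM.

r = 82 mm / 2 = 41 mm = 4.1 cm
RCF = 11.18 × r × (N/1000)²
110,000 = 11.18 × 4.1 × (N/1000)²
(N/1000)² = 110,000 / 45.838 = 2399.756
N = 1000 × √2399.756 ≈ 48,987.3

49000 RPM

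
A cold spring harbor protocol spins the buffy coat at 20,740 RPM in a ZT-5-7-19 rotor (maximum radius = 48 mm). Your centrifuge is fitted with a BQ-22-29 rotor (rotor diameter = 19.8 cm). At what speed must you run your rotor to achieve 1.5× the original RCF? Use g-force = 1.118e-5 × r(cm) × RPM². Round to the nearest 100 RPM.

Original rotor: r = 48 mm = 4.8 cm
RCF_original = 1.118 × 10⁻⁵ × 4.8 × (20740)² = 1.118 × 10⁻⁵ × 4.8 × 430,147,600 ≈ 23,083.4 × g
Target RCF = 1.5 × 23,083.4 ≈ 34,625.1 × g
Your rotor: r = 19.8 / 2 = 9.9 cm
34,625.1 = 1.118 × 10⁻⁵ × 9.9 × N²
N² = 34,625.1 / (11.0682 × 10⁻⁵) = 312,834,065
N ≈ √312,834,065 ≈ 17,687.1

≈ 17700 RPM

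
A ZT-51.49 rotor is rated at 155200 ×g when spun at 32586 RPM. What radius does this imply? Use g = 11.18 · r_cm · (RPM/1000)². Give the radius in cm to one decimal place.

13.1 cm

155200 = 11.18 × r × (32.586)²
r = 155200 / (11.18 × 1061.847396) = 155200 / 11871.45 ≈ 13.073 cm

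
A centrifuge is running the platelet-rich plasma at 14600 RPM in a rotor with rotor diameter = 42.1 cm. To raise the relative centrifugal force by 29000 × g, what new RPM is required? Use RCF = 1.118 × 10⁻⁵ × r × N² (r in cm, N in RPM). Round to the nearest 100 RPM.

≈ 18300 RPM

r = 42.1 / 2 = 21.05 cm
Current RCF = 1.118 × 10⁻⁵ × 21.05 × (14600)² = 1.118 × 10⁻⁵ × 21.05 × 213,160,000 ≈ 50,164.9 × g
Target RCF = 50,164.9 + 29,000 = 79,164.9 × g
N² = 79,164.9 / (23.5339 × 10⁻⁵) = 336,386,659
N ≈ √336,386,659 ≈ 18,340.8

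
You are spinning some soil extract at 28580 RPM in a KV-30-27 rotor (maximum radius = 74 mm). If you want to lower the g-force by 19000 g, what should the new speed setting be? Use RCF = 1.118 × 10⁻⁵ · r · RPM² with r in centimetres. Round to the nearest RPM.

r = 74 mm = 7.4 cm
Current RCF = 1.118 × 10⁻⁵ × 7.4 × (28580)² = 1.118 × 10⁻⁵ × 7.4 × 816,816,400 ≈ 67,576.9 × g
Target RCF = 67,576.9 − 19,000 = 48,576.9 × g
N² = 48,576.9 / (8.2732 × 10⁻⁵) = 587,159,745
N ≈ √587,159,745 ≈ 24,231.4

N₂ ≈ 24231 RPM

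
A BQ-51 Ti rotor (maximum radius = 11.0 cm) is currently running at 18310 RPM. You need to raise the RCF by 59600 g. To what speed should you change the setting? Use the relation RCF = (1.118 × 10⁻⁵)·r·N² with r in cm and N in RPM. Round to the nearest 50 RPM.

N₂ ≈ 28650 RPM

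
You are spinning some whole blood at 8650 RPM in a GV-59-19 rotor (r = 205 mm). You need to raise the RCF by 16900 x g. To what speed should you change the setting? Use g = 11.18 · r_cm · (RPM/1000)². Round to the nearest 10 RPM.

≈ 12190 RPM

r = 205 mm = 20.5 cm
Current RCF = 11.18 × 20.5 × (8.65)² = 11.18 × 20.5 × 74.8225 ≈ 17,148.6 × g
Target RCF = 17,148.6 + 16,900 = 34,048.6 × g
(N/1000)² = 34,048.6 / 229.19 = 148.5606
N = 1000 × √148.5606 ≈ 12,188.5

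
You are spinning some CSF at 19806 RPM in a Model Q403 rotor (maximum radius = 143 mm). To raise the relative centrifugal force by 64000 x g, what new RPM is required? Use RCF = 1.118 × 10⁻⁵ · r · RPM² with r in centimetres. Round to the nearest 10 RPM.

N₂ ≈ 28150 RPM

r = 143 mm = 14.3 cm
Current RCF = 1.118 × 10⁻⁵ × 14.3 × (19806)² = 1.118 × 10⁻⁵ × 14.3 × 392,277,636 ≈ 62,715 × g
Target RCF = 62,715 + 64,000 = 126,715 × g
N² = 126,715 / (15.9874 × 10⁻⁵) = 792,592,917
N ≈ √792,592,917 ≈ 28,153.0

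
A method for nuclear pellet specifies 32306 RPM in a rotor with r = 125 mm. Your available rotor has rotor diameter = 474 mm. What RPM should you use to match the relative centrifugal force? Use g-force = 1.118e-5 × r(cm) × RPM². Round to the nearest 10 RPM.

23460 RPM

Original rotor: r = 125 mm = 12.5 cm
RCF_original = 1.118 × 10⁻⁵ × 12.5 × (32306)² = 1.118 × 10⁻⁵ × 12.5 × 1,043,677,636 ≈ 145,853.9 × g
Your rotor: r = 474 mm / 2 = 237 mm = 23.7 cm
145,853.9 = 1.118 × 10⁻⁵ × 23.7 × N²
N² = 145,853.9 / (26.4966 × 10⁻⁵) = 550,462,701
N ≈ √550,462,701 ≈ 23,461.9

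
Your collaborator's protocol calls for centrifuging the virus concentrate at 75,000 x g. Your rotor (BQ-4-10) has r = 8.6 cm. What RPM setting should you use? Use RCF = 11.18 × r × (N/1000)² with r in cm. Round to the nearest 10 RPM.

N ≈ 27930 RPM

75,000 = 11.18 × 8.6 × (N/1000)²
(N/1000)² = 75,000 / 96.148 = 780.0474
N = 1000 × √780.0474 ≈ 27,929.3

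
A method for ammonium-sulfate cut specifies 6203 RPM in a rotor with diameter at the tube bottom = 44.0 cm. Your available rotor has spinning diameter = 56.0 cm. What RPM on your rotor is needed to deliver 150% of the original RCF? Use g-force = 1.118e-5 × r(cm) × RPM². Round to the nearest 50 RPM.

6750 RPM

Original rotor: r = 44.0 / 2 = 22 cm
RCF_original = 1.118 × 10⁻⁵ × 22 × (6203)² = 1.118 × 10⁻⁵ × 22 × 38,477,209 ≈ 9,463.9 × g
Target RCF = 1.5 × 9,463.9 ≈ 14,195.8 × g
Your rotor: r = 56.0 / 2 = 28 cm
14,195.8 = 1.118 × 10⁻⁵ × 28 × N²
N² = 14,195.8 / (31.304 × 10⁻⁵) = 45,348,198
N ≈ √45,348,198 ≈ 6,734.1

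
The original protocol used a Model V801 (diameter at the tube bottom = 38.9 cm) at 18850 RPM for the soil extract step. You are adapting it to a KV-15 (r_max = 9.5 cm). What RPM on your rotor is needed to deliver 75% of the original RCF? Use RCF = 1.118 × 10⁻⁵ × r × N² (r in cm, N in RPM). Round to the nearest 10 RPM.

Original rotor: r = 38.9 / 2 = 19.45 cm
RCF = 1.118 × 10⁻⁵ × r × N²
RCF_original = 1.118 × 10⁻⁵ × 19.45 × (18850)² = 1.118 × 10⁻⁵ × 19.45 × 355,322,500 ≈ 77,265.2 × g
Target RCF = 0.75 × 77,265.2 ≈ 57,948.9 × g
57,948.9 = 1.118 × 10⁻⁵ × 9.5 × N²
N² = 57,948.9 / (10.621 × 10⁻⁵) = 545,606,817
N ≈ √545,606,817 ≈ 23,358.2

23360 RPM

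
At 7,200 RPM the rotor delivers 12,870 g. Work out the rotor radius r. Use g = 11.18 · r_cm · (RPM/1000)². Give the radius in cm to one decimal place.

22.2 cm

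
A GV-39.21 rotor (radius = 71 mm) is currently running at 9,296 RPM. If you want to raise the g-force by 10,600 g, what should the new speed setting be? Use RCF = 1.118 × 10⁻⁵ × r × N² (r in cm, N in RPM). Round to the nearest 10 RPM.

r = 71 mm = 7.1 cm
Current RCF = 1.118 × 10⁻⁵ × 7.1 × (9296)² = 1.118 × 10⁻⁵ × 7.1 × 86,415,616 ≈ 6,859.5 × g
Target RCF = 6,859.5 + 10,600 = 17,459.5 × g
N² = 17,459.5 / (7.9378 × 10⁻⁵) = 219,953,892
N ≈ √219,953,892 ≈ 14,830.8

14830 RPM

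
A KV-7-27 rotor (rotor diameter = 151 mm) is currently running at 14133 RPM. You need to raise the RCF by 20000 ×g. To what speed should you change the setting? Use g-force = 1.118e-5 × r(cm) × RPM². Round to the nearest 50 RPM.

r = 151 mm / 2 = 75.5 mm = 7.55 cm
Current RCF = 1.118 × 10⁻⁵ × 7.55 × (14133)² = 1.118 × 10⁻⁵ × 7.55 × 199,741,689 ≈ 16,860 × g
Target RCF = 16,860 + 20,000 = 36,860 × g
N² = 36,860 / (8.4409 × 10⁻⁵) = 436,683,292
N ≈ √436,683,292 ≈ 20,897.0

≈ 20900 RPM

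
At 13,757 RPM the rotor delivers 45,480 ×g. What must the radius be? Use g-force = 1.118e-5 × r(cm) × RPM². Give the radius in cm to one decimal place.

21.5 cm

45480 = 1.118 × 10⁻⁵ × r × (13757)²
r = 45480 / (1.118 × 10⁻⁵ × 189,255,049) = 45480 / 2115.871 ≈ 21.495 cm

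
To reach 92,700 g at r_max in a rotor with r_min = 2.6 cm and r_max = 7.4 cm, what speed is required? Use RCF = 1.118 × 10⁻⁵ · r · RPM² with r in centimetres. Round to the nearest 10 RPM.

N ≈ 33470 RPM

Use r_max = 7.4 cm.
RCF = 1.118 × 10⁻⁵ × r × N²
92,700 = 1.118 × 10⁻⁵ × 7.4 × N²
N² = 92,700 / (8.2732 × 10⁻⁵) = 1,120,485,423
N ≈ √1,120,485,423 ≈ 33,473.7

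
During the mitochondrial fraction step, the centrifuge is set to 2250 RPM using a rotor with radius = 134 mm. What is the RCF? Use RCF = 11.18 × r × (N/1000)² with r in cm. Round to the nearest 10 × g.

RCF ≈ 760 x g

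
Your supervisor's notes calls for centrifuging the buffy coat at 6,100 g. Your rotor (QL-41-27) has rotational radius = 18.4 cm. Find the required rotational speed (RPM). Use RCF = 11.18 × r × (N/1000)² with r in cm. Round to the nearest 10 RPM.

RCF = 11.18 × r × (N/1000)²
6,100 = 11.18 × 18.4 × (N/1000)²
(N/1000)² = 6,100 / 205.712 = 29.65311
N = 1000 × √29.65311 ≈ 5,445.5

5450 RPM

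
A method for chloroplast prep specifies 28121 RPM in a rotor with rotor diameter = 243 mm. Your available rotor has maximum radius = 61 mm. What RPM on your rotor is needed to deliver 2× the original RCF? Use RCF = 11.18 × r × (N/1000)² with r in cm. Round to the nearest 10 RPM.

≈ 56130 RPM

Original rotor: r = 243 mm / 2 = 121.5 mm = 12.15 cm
RCF_original = 11.18 × 12.15 × (28.121)² = 11.18 × 12.15 × 790.790641 ≈ 107,418.6 × g
Target RCF = 2 × 107,418.6 ≈ 214,837.2 × g
Your rotor: r = 61 mm = 6.1 cm
214,837.2 = 11.18 × 6.1 × (N/1000)²
(N/1000)² = 214,837.2 / 68.198 = 3150.198
N = 1000 × √3150.198 ≈ 56,126.6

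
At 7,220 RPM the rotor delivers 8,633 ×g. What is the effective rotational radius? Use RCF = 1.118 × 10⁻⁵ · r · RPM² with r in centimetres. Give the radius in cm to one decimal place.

r ≈ 14.8 cm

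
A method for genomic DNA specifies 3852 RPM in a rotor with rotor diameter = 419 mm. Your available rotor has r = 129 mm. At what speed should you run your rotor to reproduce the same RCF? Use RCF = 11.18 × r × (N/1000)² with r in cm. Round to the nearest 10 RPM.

≈ 4910 RPM

Original rotor: r = 419 mm / 2 = 209.5 mm = 20.95 cm
RCF = 11.18 × r × (N/1000)²
RCF_original = 11.18 × 20.95 × (3.852)² = 11.18 × 20.95 × 14.837904 ≈ 3,475.3 × g
Your rotor: r = 129 mm = 12.9 cm
3,475.3 = 11.18 × 12.9 × (N/1000)²
(N/1000)² = 3,475.3 / 144.222 = 24.09688
N = 1000 × √24.09688 ≈ 4,908.9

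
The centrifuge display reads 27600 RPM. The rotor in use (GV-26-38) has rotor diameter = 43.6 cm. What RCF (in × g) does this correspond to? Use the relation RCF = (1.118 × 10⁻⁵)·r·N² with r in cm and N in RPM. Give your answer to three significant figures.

r = 43.6 / 2 = 21.8 cm
RCF = 1.118 × 10⁻⁵ × r × N²
RCF = 1.118 × 10⁻⁵ × 21.8 × (27600)² = 1.118 × 10⁻⁵ × 21.8 × 761,760,000 ≈ 185,659.2 × g

186000 × g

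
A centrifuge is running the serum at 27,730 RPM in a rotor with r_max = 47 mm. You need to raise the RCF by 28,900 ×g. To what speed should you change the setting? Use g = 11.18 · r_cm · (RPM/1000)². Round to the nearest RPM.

36317 RPM

r = 47 mm = 4.7 cm
Current RCF = 11.18 × 4.7 × (27.73)² = 11.18 × 4.7 × 768.9529 ≈ 40,405.4 × g
Target RCF = 40,405.4 + 28,900 = 69,305.4 × g
(N/1000)² = 69,305.4 / 52.546 = 1318.947
N = 1000 × √1318.947 ≈ 36,317.3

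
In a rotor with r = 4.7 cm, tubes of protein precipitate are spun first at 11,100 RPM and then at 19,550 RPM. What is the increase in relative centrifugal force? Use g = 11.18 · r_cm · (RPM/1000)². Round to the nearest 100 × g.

RCF₁ = 11.18 × 4.7 × (11.1)² = 11.18 × 4.7 × 123.21 ≈ 6,474.2 × g
RCF₂ = 11.18 × 4.7 × (19.55)² = 11.18 × 4.7 × 382.2025 ≈ 20,083.2 × g
Increase = 20,083.2 − 6,474.2 = 13,609

13600 g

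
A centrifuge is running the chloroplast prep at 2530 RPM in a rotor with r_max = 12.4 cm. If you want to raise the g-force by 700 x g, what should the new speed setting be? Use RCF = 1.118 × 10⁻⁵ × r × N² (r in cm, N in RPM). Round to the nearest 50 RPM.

3400 RPM

Current RCF = 1.118 × 10⁻⁵ × 12.4 × (2530)² = 1.118 × 10⁻⁵ × 12.4 × 6,400,900 ≈ 887.4 × g
Target RCF = 887.4 + 700 = 1,587.4 × g
N² = 1,587.4 / (13.8632 × 10⁻⁵) = 11,450,459
N ≈ √11,450,459 ≈ 3,383.9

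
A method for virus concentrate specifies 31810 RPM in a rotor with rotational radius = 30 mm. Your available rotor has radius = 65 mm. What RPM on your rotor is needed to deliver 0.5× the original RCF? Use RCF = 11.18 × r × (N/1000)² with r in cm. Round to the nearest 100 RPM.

≈ 15300 RPM

Original rotor: r = 30 mm = 3.0 cm
RCF = 11.18 × r × (N/1000)²
RCF_original = 11.18 × 3 × (31.81)² = 11.18 × 3 × 1,011.8761 ≈ 33,938.3 × g
Target RCF = 0.5 × 33,938.3 ≈ 16,969.2 × g
Your rotor: r = 65 mm = 6.5 cm
16,969.2 = 11.18 × 6.5 × (N/1000)²
(N/1000)² = 16,969.2 / 72.67 = 233.5104
N = 1000 × √233.5104 ≈ 15,281.0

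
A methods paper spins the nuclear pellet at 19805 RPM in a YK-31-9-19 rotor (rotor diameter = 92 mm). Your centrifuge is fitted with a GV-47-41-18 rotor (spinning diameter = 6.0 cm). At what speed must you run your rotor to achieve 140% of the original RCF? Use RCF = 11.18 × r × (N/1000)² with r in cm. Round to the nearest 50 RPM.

Original rotor: r = 92 mm / 2 = 46 mm = 4.6 cm
RCF = 11.18 × r × (N/1000)²
RCF_original = 11.18 × 4.6 × (19.805)² = 11.18 × 4.6 × 392.238025 ≈ 20,172 × g
Target RCF = 1.4 × 20,172 ≈ 28,240.8 × g
Your rotor: r = 6.0 / 2 = 3 cm
28,240.8 = 11.18 × 3 × (N/1000)²
(N/1000)² = 28,240.8 / 33.54 = 842.0036
N = 1000 × √842.0036 ≈ 29,017.3

29000 RPM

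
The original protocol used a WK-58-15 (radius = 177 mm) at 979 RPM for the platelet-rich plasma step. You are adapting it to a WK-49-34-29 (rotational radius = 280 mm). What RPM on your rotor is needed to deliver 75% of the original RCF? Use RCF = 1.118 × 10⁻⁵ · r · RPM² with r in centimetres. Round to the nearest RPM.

Original rotor: r = 177 mm = 17.7 cm
RCF = 1.118 × 10⁻⁵ × r × N²
RCF_original = 1.118 × 10⁻⁵ × 17.7 × (979)² = 1.118 × 10⁻⁵ × 17.7 × 958,441 ≈ 189.7 × g
Target RCF = 0.75 × 189.7 ≈ 142.3 × g
Your rotor: r = 280 mm = 28.0 cm
142.3 = 1.118 × 10⁻⁵ × 28 × N²
N² = 142.3 / (31.304 × 10⁻⁵) = 454,574
N ≈ √454,574 ≈ 674.2

≈ 674 RPM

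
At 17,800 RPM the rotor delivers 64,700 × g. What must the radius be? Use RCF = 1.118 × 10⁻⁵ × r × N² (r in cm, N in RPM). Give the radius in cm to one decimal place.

64700 = 1.118 × 10⁻⁵ × r × (17800)²
r = 64700 / (1.118 × 10⁻⁵ × 316,840,000) = 64700 / 3542.271 ≈ 18.265 cm

18.3 cm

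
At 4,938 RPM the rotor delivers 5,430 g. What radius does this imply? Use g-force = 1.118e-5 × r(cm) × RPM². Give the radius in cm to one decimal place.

19.9 cm

5430 = 1.118 × 10⁻⁵ × r × (4938)²
r = 5430 / (1.118 × 10⁻⁵ × 24,383,844) = 5430 / 272.6114 ≈ 19.918 cm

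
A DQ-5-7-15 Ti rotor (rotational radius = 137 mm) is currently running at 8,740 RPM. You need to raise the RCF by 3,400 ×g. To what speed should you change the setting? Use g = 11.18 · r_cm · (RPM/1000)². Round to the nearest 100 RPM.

r = 137 mm = 13.7 cm
Current RCF = 11.18 × 13.7 × (8.74)² = 11.18 × 13.7 × 76.3876 ≈ 11,700 × g
Target RCF = 11,700 + 3,400 = 15,100 × g
(N/1000)² = 15,100 / 153.166 = 98.58585
N = 1000 × √98.58585 ≈ 9,929.0

N₂ ≈ 9900 RPM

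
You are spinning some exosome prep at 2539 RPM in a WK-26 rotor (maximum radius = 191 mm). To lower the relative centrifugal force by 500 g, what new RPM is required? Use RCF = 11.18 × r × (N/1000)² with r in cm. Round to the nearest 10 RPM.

N₂ ≈ 2030 RPM

r = 191 mm = 19.1 cm
Current RCF = 11.18 × 19.1 × (2.539)² = 11.18 × 19.1 × 6.446521 ≈ 1,376.6 × g
Target RCF = 1,376.6 − 500 = 876.6 × g
(N/1000)² = 876.6 / 213.538 = 4.105124
N = 1000 × √4.105124 ≈ 2,026.1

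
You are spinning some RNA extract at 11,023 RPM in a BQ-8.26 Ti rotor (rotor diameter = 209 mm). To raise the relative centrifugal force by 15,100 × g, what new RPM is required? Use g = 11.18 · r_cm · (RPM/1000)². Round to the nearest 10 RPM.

N₂ ≈ 15840 RPM

r = 209 mm / 2 = 104.5 mm = 10.45 cm
Current RCF = 11.18 × 10.45 × (11.023)² = 11.18 × 10.45 × 121.506529 ≈ 14,195.7 × g
Target RCF = 14,195.7 + 15,100 = 29,295.7 × g
(N/1000)² = 29,295.7 / 116.831 = 250.7528
N = 1000 × √250.7528 ≈ 15,835.2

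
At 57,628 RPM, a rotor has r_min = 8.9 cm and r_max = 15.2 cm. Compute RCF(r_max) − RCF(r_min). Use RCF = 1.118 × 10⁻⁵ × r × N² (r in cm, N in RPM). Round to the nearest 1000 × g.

ΔRCF = 1.118 × 10⁻⁵ × (r_max − r_min) × N² = 1.118 × 10⁻⁵ × 6.3 × 3,320,986,384 ≈ 233,910.4

ΔRCF ≈ 234000 ×g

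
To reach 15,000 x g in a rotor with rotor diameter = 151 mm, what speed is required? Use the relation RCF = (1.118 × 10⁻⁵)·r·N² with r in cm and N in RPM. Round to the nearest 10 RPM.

N ≈ 13330 RPM

r = 151 mm / 2 = 75.5 mm = 7.55 cm
15,000 = 1.118 × 10⁻⁵ × 7.55 × N²
N² = 15,000 / (8.4409 × 10⁻⁵) = 177,706,169
N ≈ √177,706,169 ≈ 13,330.6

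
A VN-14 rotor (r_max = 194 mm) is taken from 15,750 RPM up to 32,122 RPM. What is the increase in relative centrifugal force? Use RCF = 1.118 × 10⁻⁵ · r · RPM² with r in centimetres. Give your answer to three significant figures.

r = 194 mm = 19.4 cm
RCF₁ = 1.118 × 10⁻⁵ × 19.4 × (15750)² = 1.118 × 10⁻⁵ × 19.4 × 248,062,500 ≈ 53,802.8 × g
RCF₂ = 1.118 × 10⁻⁵ × 19.4 × (32122)² = 1.118 × 10⁻⁵ × 19.4 × 1,031,822,884 ≈ 223,794.1 × g
Increase = 223,794.1 − 53,802.8 = 169,991.3

≈ 170000 × g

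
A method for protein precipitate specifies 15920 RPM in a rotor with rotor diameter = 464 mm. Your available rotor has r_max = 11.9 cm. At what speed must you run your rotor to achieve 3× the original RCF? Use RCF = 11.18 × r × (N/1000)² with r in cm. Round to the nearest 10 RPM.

Original rotor: r = 464 mm / 2 = 232 mm = 23.2 cm
RCF = 11.18 × r × (N/1000)²
RCF_original = 11.18 × 23.2 × (15.92)² = 11.18 × 23.2 × 253.4464 ≈ 65,737.9 × g
Target RCF = 3 × 65,737.9 ≈ 197,213.7 × g
197,213.7 = 11.18 × 11.9 × (N/1000)²
(N/1000)² = 197,213.7 / 133.042 = 1482.342
N = 1000 × √1482.342 ≈ 38,501.2

≈ 38500 RPM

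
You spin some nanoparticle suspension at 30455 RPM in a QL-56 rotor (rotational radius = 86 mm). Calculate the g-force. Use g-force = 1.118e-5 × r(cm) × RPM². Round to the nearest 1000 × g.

RCF ≈ 89000 × g

r = 86 mm = 8.6 cm
RCF = 1.118 × 10⁻⁵ × r × N²
RCF = 1.118 × 10⁻⁵ × 8.6 × (30455)² = 1.118 × 10⁻⁵ × 8.6 × 927,507,025 ≈ 89,177.9 × g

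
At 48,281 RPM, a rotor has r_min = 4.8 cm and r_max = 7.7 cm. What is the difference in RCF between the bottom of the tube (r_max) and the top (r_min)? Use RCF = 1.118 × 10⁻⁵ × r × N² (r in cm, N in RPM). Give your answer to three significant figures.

≈ 75600 × g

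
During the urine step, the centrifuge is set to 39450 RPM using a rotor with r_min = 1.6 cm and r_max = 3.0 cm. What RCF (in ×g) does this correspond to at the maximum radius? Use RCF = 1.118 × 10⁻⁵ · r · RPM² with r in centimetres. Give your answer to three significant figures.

Use r_max = 3.0 cm.
RCF = 1.118 × 10⁻⁵ × 3 × (39450)² = 1.118 × 10⁻⁵ × 3 × 1,556,302,500 ≈ 52,198.4 × g

52200 ×g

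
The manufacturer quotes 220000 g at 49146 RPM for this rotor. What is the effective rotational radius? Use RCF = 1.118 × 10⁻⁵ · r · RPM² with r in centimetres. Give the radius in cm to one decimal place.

8.1 cm

RCF = 1.118 × 10⁻⁵ × r × N²
220000 = 1.118 × 10⁻⁵ × r × (49146)²
r = 220000 / (1.118 × 10⁻⁵ × 2,415,329,316) = 220000 / 27003.38 ≈ 8.147 cm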